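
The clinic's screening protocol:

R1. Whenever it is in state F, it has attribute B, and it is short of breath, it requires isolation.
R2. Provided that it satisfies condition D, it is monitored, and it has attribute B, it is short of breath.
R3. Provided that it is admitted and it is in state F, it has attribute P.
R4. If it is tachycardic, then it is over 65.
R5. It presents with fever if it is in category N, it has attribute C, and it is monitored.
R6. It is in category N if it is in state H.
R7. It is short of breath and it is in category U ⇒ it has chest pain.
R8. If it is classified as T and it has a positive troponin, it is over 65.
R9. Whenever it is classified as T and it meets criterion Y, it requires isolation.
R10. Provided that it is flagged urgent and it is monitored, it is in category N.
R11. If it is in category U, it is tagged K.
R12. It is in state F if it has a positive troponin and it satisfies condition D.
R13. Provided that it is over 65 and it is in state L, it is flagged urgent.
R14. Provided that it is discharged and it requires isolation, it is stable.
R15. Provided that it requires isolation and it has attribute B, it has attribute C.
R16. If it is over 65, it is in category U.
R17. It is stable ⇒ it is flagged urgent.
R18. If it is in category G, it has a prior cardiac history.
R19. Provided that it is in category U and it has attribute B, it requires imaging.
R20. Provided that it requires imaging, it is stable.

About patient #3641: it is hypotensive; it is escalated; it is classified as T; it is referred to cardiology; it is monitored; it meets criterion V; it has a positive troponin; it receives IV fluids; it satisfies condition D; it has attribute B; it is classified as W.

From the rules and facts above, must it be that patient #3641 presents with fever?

By R2 (it satisfies condition D, it is monitored, it has attribute B): it is short of breath.
By R8 (it is classified as T, it has a positive troponin): it is over 65.
By R12 (it has a positive troponin, it satisfies condition D): it is in state F.
By R16 (it is over 65): it is in category U.
By R19 (it is in category U, it has attribute B): it requires imaging.
By R20 (it requires imaging): it is stable.
By R1 (it is in state F, it has attribute B, it is short of breath): it requires isolation.
By R15 (it requires isolation, it has attribute B): it has attribute C.
By R17 (it is stable): it is flagged urgent.
By R10 (it is flagged urgent, it is monitored): it is in category N.
By R5 (it is in category N, it has attribute C, it is monitored): it presents with fever.

Yes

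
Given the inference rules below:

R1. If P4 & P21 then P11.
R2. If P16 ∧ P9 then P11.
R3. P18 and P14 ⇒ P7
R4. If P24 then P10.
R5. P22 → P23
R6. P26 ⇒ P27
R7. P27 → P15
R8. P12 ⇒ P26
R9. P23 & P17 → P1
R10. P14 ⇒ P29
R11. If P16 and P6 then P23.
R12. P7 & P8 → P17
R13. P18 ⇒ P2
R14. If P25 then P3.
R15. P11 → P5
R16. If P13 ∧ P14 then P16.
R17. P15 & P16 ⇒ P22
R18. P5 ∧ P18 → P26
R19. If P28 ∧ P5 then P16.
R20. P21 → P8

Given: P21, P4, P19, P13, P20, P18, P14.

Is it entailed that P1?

P11  (by R1: P4, P21)
P7  (by R3: P18, P14)
P5  (by R15: P11)
P16  (by R16: P13, P14)
P26  (by R18: P5, P18)
P8  (by R20: P21)
P27  (by R6: P26)
P15  (by R7: P27)
P17  (by R12: P7, P8)
P22  (by R17: P15, P16)
P23  (by R5: P22)
P1  (by R9: P23, P17)

Yes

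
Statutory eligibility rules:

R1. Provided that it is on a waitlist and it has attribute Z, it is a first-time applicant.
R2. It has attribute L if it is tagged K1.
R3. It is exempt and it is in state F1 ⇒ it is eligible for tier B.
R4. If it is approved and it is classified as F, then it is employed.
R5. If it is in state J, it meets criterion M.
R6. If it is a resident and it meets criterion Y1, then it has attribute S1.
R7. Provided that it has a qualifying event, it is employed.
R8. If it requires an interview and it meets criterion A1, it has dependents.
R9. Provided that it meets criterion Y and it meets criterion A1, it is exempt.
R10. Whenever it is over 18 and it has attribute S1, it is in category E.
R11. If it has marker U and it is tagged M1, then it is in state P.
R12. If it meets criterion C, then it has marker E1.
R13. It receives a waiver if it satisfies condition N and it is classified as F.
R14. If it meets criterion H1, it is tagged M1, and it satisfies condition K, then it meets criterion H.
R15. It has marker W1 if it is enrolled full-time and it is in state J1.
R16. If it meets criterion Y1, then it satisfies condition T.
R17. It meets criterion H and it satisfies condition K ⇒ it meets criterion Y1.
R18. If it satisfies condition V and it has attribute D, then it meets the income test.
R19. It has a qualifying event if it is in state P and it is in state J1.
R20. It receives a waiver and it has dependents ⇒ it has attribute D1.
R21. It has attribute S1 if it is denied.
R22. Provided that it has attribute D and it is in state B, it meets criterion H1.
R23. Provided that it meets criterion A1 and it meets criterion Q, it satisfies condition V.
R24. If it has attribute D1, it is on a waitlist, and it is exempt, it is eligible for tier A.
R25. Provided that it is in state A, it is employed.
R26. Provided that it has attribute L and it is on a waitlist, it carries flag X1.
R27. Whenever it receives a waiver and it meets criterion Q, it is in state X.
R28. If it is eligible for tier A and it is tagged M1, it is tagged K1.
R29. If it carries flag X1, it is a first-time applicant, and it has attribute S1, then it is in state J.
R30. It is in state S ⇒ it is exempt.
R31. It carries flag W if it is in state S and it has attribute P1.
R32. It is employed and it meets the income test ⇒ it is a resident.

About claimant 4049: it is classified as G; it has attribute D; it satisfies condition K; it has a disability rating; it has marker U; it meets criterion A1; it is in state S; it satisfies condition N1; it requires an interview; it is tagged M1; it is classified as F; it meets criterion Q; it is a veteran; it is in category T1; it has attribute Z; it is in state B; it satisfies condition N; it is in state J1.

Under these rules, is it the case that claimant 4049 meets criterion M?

No

Forward chaining from the given facts derives: has dependents, is in state P, receives a waiver, has a qualifying event, has attribute D1, meets criterion H1, satisfies condition V, is in state X, is exempt, is employed, meets criterion H, meets criterion Y1, meets the income test, is a resident, has attribute S1, satisfies condition T.
The only rule concluding "it meets criterion M" is R5, which needs "it is in state J"; that is never established.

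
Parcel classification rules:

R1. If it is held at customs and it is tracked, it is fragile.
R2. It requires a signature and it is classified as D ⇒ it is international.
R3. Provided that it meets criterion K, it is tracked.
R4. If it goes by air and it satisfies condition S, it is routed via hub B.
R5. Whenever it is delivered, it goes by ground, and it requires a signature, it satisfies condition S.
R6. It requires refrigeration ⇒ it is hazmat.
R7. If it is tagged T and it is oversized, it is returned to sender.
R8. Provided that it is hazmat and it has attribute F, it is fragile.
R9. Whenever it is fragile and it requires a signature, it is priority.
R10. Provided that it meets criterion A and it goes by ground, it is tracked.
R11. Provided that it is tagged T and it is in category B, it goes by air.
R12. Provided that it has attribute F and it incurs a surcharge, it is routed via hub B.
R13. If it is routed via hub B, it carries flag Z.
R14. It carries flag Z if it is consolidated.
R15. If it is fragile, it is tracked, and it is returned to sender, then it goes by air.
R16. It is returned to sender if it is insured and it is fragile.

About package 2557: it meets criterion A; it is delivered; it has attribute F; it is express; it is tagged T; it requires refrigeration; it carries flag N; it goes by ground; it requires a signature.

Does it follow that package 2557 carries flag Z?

No

Forward chaining from the given facts derives: satisfies condition S, is hazmat, is fragile, is priority, is tracked.
Rules concluding "it carries flag Z": R13 needs "it is routed via hub B"; R14 needs "it is consolidated" — none of these are established.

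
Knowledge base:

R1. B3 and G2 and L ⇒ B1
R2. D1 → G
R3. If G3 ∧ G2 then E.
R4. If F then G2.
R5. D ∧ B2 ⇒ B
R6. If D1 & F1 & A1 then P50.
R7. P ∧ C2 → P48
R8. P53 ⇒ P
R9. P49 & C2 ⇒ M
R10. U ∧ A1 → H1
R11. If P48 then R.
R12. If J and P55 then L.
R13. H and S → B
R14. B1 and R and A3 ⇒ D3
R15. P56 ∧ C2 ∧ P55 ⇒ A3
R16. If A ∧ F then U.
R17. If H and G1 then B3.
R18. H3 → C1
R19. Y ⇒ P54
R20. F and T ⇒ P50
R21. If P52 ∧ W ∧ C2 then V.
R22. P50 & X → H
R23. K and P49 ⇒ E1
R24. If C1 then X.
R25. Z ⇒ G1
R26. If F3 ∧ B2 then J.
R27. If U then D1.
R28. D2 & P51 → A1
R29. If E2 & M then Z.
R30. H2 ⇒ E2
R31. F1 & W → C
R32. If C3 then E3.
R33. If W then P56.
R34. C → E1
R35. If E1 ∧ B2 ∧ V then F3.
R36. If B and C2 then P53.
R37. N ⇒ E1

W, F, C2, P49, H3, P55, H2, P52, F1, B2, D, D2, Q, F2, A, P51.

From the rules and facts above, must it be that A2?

No

Forward chaining from the given facts derives: G2, B, M, U, C1, V, X, D1, A1, E2, C, P56, E1, F3, P53, G, P50, P, H1, A3, H, J, Z, P48, R, L, G1, B3, B1, D3.
No rule has A2 as its conclusion, and it is not among the given facts.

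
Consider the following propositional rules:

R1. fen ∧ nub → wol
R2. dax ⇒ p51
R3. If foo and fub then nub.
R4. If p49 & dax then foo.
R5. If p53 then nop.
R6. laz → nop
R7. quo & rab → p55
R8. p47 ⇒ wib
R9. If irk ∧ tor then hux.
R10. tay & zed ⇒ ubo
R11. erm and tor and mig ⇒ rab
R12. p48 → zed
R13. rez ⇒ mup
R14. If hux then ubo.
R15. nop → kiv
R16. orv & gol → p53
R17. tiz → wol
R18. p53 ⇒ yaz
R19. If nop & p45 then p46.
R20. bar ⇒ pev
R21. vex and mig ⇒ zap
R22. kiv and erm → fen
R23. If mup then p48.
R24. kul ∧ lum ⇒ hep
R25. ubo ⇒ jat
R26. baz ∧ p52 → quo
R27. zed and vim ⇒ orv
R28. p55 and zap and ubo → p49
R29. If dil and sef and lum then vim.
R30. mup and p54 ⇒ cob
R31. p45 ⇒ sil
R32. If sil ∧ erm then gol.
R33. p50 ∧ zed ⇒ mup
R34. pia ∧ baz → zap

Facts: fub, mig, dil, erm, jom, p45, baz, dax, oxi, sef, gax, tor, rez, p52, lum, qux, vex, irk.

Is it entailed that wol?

Yes

hux  (by R9: irk, tor)
rab  (by R11: erm, tor, mig)
mup  (by R13: rez)
ubo  (by R14: hux)
zap  (by R21: vex, mig)
p48  (by R23: mup)
quo  (by R26: baz, p52)
vim  (by R29: dil, sef, lum)
sil  (by R31: p45)
gol  (by R32: sil, erm)
p55  (by R7: quo, rab)
zed  (by R12: p48)
orv  (by R27: zed, vim)
p49  (by R28: p55, zap, ubo)
foo  (by R4: p49, dax)
p53  (by R16: orv, gol)
nub  (by R3: foo, fub)
nop  (by R5: p53)
kiv  (by R15: nop)
fen  (by R22: kiv, erm)
wol  (by R1: fen, nub)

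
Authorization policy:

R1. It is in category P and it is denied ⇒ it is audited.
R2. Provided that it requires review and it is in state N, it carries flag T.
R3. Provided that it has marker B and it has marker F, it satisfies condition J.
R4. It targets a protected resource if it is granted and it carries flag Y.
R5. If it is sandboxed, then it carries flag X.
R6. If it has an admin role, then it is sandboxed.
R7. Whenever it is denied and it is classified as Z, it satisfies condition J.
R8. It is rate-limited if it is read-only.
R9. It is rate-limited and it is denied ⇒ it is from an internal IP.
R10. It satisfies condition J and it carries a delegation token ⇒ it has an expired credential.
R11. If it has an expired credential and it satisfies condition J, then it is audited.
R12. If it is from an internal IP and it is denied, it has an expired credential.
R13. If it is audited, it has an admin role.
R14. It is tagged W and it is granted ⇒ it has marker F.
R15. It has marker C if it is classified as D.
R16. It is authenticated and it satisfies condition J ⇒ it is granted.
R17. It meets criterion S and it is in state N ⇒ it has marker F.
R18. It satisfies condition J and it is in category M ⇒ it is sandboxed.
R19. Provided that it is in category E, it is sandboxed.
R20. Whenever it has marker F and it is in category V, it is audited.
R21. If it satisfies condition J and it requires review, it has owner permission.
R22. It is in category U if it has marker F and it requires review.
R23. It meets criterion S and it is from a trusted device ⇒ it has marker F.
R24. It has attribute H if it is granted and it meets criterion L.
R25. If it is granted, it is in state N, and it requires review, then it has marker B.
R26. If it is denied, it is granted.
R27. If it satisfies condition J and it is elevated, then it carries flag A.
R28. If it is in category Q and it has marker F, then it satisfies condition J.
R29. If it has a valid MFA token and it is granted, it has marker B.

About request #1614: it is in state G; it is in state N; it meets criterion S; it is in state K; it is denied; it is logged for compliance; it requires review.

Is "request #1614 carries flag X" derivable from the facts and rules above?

Forward chaining from the given facts derives: carries flag T, has marker F, is in category U, is granted, has marker B, satisfies condition J, has owner permission.
The only rule concluding "it carries flag X" is R5, which needs "it is sandboxed"; that is never established.

No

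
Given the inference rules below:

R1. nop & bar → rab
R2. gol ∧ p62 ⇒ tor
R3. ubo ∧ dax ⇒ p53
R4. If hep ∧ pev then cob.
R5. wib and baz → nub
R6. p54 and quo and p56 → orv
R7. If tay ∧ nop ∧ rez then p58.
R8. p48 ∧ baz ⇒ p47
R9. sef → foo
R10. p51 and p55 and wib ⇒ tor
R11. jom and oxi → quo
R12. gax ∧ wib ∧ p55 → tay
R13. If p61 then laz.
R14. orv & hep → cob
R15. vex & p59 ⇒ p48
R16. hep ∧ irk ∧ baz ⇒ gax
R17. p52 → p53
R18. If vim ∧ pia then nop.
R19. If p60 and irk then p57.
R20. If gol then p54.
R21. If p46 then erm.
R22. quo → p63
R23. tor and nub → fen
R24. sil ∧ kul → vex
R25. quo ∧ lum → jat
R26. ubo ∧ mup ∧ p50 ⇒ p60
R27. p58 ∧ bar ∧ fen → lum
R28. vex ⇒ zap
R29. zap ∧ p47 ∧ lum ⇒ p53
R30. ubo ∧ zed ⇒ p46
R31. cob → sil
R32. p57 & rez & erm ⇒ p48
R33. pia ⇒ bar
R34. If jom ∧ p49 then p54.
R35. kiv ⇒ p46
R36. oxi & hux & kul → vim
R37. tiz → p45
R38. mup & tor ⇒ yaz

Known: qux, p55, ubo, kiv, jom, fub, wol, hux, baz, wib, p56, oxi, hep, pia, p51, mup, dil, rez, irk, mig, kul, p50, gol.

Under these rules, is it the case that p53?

nub  (by R5: wib, baz)
tor  (by R10: p51, p55, wib)
quo  (by R11: jom, oxi)
gax  (by R16: hep, irk, baz)
p54  (by R20: gol)
fen  (by R23: tor, nub)
p60  (by R26: ubo, mup, p50)
bar  (by R33: pia)
p46  (by R35: kiv)
vim  (by R36: oxi, hux, kul)
orv  (by R6: p54, quo, p56)
tay  (by R12: gax, wib, p55)
cob  (by R14: orv, hep)
nop  (by R18: vim, pia)
p57  (by R19: p60, irk)
erm  (by R21: p46)
sil  (by R31: cob)
p48  (by R32: p57, rez, erm)
p58  (by R7: tay, nop, rez)
p47  (by R8: p48, baz)
vex  (by R24: sil, kul)
lum  (by R27: p58, bar, fen)
zap  (by R28: vex)
p53  (by R29: zap, p47, lum)

Yes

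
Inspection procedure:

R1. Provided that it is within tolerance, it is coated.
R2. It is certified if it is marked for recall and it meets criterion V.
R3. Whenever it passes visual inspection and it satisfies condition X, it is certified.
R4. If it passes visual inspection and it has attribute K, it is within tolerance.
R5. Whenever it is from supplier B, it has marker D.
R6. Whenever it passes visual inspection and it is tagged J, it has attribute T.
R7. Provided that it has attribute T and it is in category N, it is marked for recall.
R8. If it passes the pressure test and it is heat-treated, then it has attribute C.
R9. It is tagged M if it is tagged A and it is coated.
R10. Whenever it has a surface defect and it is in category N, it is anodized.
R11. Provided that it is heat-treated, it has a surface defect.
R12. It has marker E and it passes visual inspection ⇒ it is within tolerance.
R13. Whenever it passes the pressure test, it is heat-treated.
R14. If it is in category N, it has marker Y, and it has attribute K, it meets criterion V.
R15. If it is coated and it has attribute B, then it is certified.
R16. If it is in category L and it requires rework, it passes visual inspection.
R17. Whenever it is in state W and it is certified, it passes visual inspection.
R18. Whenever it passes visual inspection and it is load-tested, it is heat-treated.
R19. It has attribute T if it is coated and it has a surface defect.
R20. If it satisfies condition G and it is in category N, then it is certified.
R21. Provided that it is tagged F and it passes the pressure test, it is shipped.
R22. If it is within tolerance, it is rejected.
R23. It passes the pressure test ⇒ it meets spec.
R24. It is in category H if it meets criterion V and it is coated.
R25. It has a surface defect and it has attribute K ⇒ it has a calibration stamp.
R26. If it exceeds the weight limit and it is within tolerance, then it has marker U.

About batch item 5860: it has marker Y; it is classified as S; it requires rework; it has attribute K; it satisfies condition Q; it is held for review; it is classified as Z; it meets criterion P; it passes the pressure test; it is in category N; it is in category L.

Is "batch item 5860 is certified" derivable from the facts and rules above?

By R13 (it passes the pressure test): it is heat-treated.
By R14 (it is in category N, it has marker Y, it has attribute K): it meets criterion V.
By R16 (it is in category L, it requires rework): it passes visual inspection.
By R4 (it passes visual inspection, it has attribute K): it is within tolerance.
By R11 (it is heat-treated): it has a surface defect.
By R1 (it is within tolerance): it is coated.
By R19 (it is coated, it has a surface defect): it has attribute T.
By R7 (it has attribute T, it is in category N): it is marked for recall.
By R2 (it is marked for recall, it meets criterion V): it is certified.

Yes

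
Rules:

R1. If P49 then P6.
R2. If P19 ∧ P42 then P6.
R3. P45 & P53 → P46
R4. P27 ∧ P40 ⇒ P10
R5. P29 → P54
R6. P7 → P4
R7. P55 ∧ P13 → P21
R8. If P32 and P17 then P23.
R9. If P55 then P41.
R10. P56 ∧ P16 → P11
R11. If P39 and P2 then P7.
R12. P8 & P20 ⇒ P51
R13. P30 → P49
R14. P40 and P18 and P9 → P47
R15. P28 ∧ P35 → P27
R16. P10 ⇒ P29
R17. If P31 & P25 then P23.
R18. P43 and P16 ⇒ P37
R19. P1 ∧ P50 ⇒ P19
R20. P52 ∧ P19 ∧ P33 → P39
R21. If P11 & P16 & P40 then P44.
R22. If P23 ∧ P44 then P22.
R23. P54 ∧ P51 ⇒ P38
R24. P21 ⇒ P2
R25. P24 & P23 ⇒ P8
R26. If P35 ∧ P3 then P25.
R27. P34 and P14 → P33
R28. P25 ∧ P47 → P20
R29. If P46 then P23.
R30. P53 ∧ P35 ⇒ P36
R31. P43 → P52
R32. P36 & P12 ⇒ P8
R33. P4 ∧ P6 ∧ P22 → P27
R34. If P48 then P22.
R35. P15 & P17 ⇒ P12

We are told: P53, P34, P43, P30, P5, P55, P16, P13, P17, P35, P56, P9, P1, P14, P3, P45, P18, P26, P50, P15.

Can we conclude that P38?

Forward chaining from the given facts derives: P46, P21, P41, P11, P49, P37, P19, P2, P25, P33, P23, P36, P52, P12, P6, P39, P8, P7, P4.
The only rule concluding P38 is R23, which needs P54; that is never established.

No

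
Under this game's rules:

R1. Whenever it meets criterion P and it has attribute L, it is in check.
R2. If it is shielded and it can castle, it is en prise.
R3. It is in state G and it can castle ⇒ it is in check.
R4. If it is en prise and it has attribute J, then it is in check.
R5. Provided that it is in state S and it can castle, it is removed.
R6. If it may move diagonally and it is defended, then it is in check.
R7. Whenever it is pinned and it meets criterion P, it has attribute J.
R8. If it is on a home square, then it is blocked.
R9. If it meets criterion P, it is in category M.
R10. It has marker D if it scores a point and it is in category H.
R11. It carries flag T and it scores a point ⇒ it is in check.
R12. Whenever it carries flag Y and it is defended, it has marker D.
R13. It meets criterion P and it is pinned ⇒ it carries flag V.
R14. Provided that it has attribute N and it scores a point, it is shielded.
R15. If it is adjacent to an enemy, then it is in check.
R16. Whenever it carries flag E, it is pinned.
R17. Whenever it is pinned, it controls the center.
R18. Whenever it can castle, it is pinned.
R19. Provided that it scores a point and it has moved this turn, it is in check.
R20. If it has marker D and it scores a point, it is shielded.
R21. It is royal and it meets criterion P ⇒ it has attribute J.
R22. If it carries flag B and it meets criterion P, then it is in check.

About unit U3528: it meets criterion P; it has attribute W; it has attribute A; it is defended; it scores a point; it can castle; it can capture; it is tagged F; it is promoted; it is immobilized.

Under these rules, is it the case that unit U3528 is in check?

No

Forward chaining from the given facts derives: is in category M, is pinned, has attribute J, carries flag V, controls the center.
Rules concluding "it is in check": R1 needs "it has attribute L"; R3 needs "it is in state G"; R4 needs "it is en prise"; R6 needs "it may move diagonally"; R11 needs "it carries flag T"; R15 needs "it is adjacent to an enemy"; R19 needs "it has moved this turn"; R22 needs "it carries flag B" — none of these are established.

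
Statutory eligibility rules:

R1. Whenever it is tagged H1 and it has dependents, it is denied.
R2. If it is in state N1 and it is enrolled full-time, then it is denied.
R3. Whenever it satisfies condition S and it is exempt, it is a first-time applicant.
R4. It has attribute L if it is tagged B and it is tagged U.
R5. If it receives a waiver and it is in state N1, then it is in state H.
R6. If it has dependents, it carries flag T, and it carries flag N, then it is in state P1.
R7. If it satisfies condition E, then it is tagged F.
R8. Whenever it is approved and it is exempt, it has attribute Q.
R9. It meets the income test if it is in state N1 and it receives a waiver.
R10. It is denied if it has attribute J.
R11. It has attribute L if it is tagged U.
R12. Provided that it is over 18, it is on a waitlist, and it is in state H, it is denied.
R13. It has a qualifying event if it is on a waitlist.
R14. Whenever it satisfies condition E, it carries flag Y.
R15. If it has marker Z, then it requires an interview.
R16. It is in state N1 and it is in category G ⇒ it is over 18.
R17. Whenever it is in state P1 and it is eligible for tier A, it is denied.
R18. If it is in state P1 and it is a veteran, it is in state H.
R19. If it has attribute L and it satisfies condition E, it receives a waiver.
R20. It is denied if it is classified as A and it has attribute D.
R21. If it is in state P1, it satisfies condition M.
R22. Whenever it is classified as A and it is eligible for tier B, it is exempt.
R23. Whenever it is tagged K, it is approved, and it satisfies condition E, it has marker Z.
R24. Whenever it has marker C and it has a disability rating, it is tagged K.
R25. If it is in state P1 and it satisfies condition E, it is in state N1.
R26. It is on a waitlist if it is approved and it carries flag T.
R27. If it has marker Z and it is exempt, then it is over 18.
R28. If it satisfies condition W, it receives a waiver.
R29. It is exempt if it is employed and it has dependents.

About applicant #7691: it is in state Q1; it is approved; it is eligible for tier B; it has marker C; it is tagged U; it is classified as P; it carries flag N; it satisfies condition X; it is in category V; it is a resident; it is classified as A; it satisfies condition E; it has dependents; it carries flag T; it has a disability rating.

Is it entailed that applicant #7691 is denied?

By R6 (it has dependents, it carries flag T, it carries flag N): it is in state P1.
By R11 (it is tagged U): it has attribute L.
By R19 (it has attribute L, it satisfies condition E): it receives a waiver.
By R22 (it is classified as A, it is eligible for tier B): it is exempt.
By R24 (it has marker C, it has a disability rating): it is tagged K.
By R25 (it is in state P1, it satisfies condition E): it is in state N1.
By R26 (it is approved, it carries flag T): it is on a waitlist.
By R5 (it receives a waiver, it is in state N1): it is in state H.
By R23 (it is tagged K, it is approved, it satisfies condition E): it has marker Z.
By R27 (it has marker Z, it is exempt): it is over 18.
By R12 (it is over 18, it is on a waitlist, it is in state H): it is denied.

Yes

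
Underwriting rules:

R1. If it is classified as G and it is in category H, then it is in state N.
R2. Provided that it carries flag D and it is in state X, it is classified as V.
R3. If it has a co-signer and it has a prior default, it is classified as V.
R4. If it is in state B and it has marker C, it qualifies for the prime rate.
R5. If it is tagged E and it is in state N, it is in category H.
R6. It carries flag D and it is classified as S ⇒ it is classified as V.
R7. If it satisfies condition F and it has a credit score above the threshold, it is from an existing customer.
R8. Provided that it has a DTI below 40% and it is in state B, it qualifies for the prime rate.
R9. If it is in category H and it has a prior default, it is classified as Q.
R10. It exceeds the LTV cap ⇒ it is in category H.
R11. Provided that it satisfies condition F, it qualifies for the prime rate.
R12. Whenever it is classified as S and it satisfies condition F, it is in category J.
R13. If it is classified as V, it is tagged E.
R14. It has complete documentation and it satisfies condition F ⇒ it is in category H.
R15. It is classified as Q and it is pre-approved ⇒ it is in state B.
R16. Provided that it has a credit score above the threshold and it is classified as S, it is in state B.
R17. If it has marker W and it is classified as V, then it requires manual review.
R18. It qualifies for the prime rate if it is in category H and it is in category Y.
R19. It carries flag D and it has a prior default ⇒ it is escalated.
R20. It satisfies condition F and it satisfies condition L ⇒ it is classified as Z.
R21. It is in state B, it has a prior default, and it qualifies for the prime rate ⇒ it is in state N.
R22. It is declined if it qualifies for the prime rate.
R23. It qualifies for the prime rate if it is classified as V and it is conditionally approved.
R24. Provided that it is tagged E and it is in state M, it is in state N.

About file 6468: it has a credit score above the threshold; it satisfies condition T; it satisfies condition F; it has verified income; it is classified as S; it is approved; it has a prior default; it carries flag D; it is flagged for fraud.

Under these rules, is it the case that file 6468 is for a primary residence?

Forward chaining from the given facts derives: is classified as V, is from an existing customer, qualifies for the prime rate, is in category J, is tagged E, is in state B, is escalated, is in state N, is declined, is in category H, is classified as Q.
No rule has "it is for a primary residence" as its conclusion, and it is not among the given facts.

No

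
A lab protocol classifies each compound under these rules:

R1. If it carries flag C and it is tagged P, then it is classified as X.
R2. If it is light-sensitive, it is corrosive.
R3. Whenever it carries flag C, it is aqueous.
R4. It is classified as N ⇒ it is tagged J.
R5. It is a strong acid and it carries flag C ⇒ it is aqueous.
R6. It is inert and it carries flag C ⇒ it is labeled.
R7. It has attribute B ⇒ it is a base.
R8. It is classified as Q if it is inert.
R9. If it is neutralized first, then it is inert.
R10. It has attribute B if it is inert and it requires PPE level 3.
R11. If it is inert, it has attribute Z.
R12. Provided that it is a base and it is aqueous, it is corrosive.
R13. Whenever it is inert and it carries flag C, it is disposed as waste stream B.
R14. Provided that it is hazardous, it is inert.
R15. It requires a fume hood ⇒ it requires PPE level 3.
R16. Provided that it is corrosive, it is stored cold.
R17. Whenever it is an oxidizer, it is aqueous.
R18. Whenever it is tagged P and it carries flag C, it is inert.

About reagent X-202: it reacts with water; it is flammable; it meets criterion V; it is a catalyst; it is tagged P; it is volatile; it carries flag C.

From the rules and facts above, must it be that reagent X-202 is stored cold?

Forward chaining from the given facts derives: is classified as X, is aqueous, is inert, is labeled, is classified as Q, has attribute Z, is disposed as waste stream B.
The only rule concluding "it is stored cold" is R16, which needs "it is corrosive"; that is never established.

No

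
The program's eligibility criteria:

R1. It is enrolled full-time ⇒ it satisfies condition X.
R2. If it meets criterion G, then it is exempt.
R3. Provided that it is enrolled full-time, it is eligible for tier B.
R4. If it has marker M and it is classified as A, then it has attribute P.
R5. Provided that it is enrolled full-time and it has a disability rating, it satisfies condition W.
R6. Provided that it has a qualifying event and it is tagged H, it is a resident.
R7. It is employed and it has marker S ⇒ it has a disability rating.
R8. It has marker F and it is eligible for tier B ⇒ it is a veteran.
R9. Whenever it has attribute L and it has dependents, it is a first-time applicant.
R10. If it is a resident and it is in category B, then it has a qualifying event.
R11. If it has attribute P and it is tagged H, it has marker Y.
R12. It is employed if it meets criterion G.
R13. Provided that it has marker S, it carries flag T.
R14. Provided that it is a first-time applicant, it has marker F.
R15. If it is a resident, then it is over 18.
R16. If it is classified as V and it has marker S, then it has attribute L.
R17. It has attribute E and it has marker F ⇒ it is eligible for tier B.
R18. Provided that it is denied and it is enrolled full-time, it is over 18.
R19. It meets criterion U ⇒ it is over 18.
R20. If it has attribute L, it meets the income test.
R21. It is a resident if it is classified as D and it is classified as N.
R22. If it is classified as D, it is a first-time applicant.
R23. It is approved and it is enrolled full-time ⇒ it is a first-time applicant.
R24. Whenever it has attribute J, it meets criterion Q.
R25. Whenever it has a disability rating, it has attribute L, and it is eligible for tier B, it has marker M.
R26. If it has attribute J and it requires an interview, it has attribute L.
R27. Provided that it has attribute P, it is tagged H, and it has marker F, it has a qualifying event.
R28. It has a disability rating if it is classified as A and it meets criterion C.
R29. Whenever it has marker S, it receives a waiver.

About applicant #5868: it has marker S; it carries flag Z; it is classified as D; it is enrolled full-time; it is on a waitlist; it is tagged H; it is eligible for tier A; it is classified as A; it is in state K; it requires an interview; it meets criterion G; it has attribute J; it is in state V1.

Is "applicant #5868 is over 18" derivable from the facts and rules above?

By R3 (it is enrolled full-time): it is eligible for tier B.
By R12 (it meets criterion G): it is employed.
By R22 (it is classified as D): it is a first-time applicant.
By R26 (it has attribute J, it requires an interview): it has attribute L.
By R7 (it is employed, it has marker S): it has a disability rating.
By R14 (it is a first-time applicant): it has marker F.
By R25 (it has a disability rating, it has attribute L, it is eligible for tier B): it has marker M.
By R4 (it has marker M, it is classified as A): it has attribute P.
By R27 (it has attribute P, it is tagged H, it has marker F): it has a qualifying event.
By R6 (it has a qualifying event, it is tagged H): it is a resident.
By R15 (it is a resident): it is over 18.

Yes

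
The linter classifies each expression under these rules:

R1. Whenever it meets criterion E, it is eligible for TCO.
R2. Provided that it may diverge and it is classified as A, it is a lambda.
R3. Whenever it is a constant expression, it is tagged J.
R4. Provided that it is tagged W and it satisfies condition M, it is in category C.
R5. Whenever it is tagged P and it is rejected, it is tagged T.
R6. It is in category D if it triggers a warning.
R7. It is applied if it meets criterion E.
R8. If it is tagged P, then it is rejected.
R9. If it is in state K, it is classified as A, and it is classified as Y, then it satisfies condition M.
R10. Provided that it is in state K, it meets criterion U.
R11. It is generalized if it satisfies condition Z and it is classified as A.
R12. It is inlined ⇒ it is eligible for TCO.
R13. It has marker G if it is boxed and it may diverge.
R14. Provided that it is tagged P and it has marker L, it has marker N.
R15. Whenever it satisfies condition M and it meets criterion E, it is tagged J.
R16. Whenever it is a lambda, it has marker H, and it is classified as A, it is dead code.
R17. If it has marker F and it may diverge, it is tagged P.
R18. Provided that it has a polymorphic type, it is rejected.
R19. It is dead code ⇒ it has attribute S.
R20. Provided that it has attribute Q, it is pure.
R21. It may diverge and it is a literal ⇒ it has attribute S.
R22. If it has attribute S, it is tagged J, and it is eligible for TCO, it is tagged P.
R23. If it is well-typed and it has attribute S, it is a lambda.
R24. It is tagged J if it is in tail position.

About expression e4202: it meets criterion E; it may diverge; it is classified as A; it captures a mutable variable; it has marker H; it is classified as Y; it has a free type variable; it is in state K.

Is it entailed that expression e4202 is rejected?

Yes

By R1 (it meets criterion E): it is eligible for TCO.
By R2 (it may diverge, it is classified as A): it is a lambda.
By R9 (it is in state K, it is classified as A, it is classified as Y): it satisfies condition M.
By R15 (it satisfies condition M, it meets criterion E): it is tagged J.
By R16 (it is a lambda, it has marker H, it is classified as A): it is dead code.
By R19 (it is dead code): it has attribute S.
By R22 (it has attribute S, it is tagged J, it is eligible for TCO): it is tagged P.
By R8 (it is tagged P): it is rejected.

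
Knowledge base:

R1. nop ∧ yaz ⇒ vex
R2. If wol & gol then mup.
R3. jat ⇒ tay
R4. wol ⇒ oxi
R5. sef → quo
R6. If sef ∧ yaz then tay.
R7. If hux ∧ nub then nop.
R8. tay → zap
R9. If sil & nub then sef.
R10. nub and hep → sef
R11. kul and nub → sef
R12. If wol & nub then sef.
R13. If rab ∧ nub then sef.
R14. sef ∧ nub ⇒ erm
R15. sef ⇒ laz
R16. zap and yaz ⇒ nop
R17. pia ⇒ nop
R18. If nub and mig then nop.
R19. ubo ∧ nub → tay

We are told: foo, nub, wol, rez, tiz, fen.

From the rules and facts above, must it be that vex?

No

Forward chaining from the given facts derives: oxi, sef, erm, laz, quo.
The only rule concluding vex is R1, which needs nop; that is never established.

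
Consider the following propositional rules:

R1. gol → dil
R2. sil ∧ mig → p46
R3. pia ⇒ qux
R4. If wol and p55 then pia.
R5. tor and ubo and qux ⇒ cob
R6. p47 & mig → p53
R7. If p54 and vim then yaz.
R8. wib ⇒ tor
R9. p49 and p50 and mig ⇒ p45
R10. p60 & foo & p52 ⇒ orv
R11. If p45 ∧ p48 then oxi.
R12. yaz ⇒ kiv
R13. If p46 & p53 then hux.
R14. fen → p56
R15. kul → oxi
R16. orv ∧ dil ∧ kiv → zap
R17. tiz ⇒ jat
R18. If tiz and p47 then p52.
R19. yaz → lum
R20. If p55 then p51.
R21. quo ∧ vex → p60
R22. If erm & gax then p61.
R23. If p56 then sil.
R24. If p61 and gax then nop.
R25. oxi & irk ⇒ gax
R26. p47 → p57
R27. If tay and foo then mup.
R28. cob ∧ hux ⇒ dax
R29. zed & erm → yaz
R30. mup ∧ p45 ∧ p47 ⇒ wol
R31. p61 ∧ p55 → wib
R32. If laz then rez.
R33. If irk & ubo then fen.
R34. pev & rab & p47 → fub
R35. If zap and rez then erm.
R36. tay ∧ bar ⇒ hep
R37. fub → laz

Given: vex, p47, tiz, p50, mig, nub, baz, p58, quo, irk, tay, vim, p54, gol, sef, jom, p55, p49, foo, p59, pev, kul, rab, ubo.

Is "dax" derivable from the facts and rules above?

Yes

dil  (by R1: gol)
p53  (by R6: p47, mig)
yaz  (by R7: p54, vim)
p45  (by R9: p49, p50, mig)
kiv  (by R12: yaz)
oxi  (by R15: kul)
p52  (by R18: tiz, p47)
p60  (by R21: quo, vex)
gax  (by R25: oxi, irk)
mup  (by R27: tay, foo)
wol  (by R30: mup, p45, p47)
fen  (by R33: irk, ubo)
fub  (by R34: pev, rab, p47)
laz  (by R37: fub)
pia  (by R4: wol, p55)
orv  (by R10: p60, foo, p52)
p56  (by R14: fen)
zap  (by R16: orv, dil, kiv)
sil  (by R23: p56)
rez  (by R32: laz)
erm  (by R35: zap, rez)
p46  (by R2: sil, mig)
qux  (by R3: pia)
hux  (by R13: p46, p53)
p61  (by R22: erm, gax)
wib  (by R31: p61, p55)
tor  (by R8: wib)
cob  (by R5: tor, ubo, qux)
dax  (by R28: cob, hux)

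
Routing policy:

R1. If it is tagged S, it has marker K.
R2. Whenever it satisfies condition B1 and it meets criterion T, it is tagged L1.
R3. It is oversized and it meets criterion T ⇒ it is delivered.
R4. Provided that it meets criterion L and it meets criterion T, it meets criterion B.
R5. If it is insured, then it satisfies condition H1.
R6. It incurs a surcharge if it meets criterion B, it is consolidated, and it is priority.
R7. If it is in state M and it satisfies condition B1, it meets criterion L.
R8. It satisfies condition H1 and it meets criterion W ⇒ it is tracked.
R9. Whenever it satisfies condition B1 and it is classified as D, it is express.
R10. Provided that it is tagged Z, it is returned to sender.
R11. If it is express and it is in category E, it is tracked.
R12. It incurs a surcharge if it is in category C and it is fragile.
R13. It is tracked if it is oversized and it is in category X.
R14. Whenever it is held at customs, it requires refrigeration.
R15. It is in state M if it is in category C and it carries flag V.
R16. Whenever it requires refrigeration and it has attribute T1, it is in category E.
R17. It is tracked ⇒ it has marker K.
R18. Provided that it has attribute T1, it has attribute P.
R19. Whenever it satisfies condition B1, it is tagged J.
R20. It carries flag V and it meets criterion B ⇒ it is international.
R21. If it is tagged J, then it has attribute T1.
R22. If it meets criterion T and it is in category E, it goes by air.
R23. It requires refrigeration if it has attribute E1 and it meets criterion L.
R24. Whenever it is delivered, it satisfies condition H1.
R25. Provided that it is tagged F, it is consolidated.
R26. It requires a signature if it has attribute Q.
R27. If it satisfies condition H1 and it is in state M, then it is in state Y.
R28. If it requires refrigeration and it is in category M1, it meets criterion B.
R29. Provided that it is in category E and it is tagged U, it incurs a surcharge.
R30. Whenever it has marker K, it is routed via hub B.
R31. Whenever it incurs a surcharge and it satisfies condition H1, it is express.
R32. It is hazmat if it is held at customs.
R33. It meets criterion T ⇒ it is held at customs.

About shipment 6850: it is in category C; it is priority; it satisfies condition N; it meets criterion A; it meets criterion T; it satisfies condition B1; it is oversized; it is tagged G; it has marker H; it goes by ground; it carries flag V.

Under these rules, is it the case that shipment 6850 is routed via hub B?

No

Forward chaining from the given facts derives: is tagged L1, is delivered, is in state M, is tagged J, has attribute T1, satisfies condition H1, is in state Y, is held at customs, meets criterion L, requires refrigeration, is in category E, has attribute P, goes by air, is hazmat, meets criterion B, is international.
The only rule concluding "it is routed via hub B" is R30, which needs "it has marker K"; that is never established.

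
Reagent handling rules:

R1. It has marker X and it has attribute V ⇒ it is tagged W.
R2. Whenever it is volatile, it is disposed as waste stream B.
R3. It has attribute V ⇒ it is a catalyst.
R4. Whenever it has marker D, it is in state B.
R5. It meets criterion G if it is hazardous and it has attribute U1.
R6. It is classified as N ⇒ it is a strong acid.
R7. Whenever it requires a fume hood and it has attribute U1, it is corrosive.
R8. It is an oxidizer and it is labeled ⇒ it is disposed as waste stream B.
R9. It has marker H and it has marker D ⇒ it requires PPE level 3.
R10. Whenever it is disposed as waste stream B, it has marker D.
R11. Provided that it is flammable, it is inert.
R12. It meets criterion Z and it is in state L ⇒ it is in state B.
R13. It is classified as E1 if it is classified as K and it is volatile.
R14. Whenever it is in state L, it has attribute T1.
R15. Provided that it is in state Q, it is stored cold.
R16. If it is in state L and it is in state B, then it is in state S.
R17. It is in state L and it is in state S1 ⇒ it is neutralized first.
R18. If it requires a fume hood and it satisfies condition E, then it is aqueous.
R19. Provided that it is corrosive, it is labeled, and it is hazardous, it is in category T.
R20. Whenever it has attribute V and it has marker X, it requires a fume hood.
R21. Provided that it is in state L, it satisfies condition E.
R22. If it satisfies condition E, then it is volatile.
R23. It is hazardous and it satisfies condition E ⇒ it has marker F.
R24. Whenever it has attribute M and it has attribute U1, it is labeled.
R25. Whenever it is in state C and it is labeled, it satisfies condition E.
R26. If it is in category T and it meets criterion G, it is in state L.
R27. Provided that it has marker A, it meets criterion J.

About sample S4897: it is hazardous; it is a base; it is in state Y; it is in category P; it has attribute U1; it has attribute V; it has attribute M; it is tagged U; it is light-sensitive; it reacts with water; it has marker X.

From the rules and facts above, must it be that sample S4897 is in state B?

By R5 (it is hazardous, it has attribute U1): it meets criterion G.
By R20 (it has attribute V, it has marker X): it requires a fume hood.
By R24 (it has attribute M, it has attribute U1): it is labeled.
By R7 (it requires a fume hood, it has attribute U1): it is corrosive.
By R19 (it is corrosive, it is labeled, it is hazardous): it is in category T.
By R26 (it is in category T, it meets criterion G): it is in state L.
By R21 (it is in state L): it satisfies condition E.
By R22 (it satisfies condition E): it is volatile.
By R2 (it is volatile): it is disposed as waste stream B.
By R10 (it is disposed as waste stream B): it has marker D.
By R4 (it has marker D): it is in state B.

Yes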